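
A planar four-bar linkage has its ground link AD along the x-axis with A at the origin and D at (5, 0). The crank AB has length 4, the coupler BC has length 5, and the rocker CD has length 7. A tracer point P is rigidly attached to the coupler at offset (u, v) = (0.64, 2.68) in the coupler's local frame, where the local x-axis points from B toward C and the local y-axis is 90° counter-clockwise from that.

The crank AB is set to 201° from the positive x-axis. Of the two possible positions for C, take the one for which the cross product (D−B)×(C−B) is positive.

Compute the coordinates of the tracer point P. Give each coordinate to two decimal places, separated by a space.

-5.78 0.41

A=(0,0), D=(5.00,0)
B = A + 4.00·(cos201°, sin201°) = (-3.7343, -1.4335)
|BD| = 8.8512
circle(B,5.00) ∩ circle(D,7.00): a=3.0698, h=3.9467
  candidates: C₊=(-1.3442,2.9583) cross=34.933; C₋=(-0.0658,-4.8309) cross=-34.933
  mode + wants cross > 0 → take C=(-1.3442,2.9583) (cross=34.933)
ex = (C−B)/|BC| = (0.4780,0.8783); ey = (-0.8783,0.4780)
P = B + 0.64·ex + 2.68·ey = (-5.7824,0.4098)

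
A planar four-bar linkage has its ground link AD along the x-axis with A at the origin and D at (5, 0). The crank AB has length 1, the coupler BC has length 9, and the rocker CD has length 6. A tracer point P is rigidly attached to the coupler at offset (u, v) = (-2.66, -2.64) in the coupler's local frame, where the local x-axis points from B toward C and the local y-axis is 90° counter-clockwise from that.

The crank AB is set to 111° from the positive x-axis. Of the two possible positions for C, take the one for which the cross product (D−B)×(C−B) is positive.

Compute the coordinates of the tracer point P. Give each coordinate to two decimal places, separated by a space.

A=(0,0), D=(5.00,0)
B = A + 1.00·(cos111°, sin111°) = (-0.3584, 0.9336)
|BD| = 5.4391
circle(B,9.00) ∩ circle(D,6.00): a=6.8563, h=5.8302
  candidates: C₊=(7.3969,5.5005) cross=31.711; C₋=(5.3954,-5.9870) cross=-31.711
  mode + wants cross > 0 → take C=(7.3969,5.5005) (cross=31.711)
ex = (C−B)/|BC| = (0.8617,0.5074); ey = (-0.5074,0.8617)
P = B + -2.66·ex + -2.64·ey = (-1.3109,-2.6911)

-1.31 -2.69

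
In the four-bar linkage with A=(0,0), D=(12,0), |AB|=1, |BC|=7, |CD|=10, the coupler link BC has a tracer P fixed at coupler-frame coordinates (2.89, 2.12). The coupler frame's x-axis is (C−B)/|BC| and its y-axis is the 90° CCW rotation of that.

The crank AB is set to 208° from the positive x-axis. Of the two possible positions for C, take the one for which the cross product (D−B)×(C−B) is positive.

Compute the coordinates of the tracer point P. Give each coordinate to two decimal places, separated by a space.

A=(0,0), D=(12.00,0)
B = A + 1.00·(cos208°, sin208°) = (-0.8829, -0.4695)
|BD| = 12.8915
circle(B,7.00) ∩ circle(D,10.00): a=4.4677, h=5.3888
  candidates: C₊=(3.3855,5.0785) cross=69.470; C₋=(3.7780,-5.6920) cross=-69.470
  mode + wants cross > 0 → take C=(3.3855,5.0785) (cross=69.470)
ex = (C−B)/|BC| = (0.6098,0.7926); ey = (-0.7926,0.6098)
P = B + 2.89·ex + 2.12·ey = (-0.8009,3.1138)

-0.80 3.11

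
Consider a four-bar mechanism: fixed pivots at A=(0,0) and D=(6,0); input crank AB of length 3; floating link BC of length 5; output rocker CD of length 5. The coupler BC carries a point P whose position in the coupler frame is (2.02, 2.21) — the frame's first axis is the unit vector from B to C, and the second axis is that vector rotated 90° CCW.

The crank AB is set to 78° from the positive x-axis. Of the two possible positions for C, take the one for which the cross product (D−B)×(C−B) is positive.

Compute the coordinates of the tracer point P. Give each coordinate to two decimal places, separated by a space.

1.59 5.77

A=(0,0), D=(6.00,0)
B = A + 3.00·(cos78°, sin78°) = (0.6237, 2.9344)
|BD| = 6.1250
circle(B,5.00) ∩ circle(D,5.00): a=3.0625, h=3.9524
  candidates: C₊=(5.2054,4.9365) cross=24.208; C₋=(1.4183,-2.0020) cross=-24.208
  mode + wants cross > 0 → take C=(5.2054,4.9365) (cross=24.208)
ex = (C−B)/|BC| = (0.9163,0.4004); ey = (-0.4004,0.9163)
P = B + 2.02·ex + 2.21·ey = (1.5898,5.7684)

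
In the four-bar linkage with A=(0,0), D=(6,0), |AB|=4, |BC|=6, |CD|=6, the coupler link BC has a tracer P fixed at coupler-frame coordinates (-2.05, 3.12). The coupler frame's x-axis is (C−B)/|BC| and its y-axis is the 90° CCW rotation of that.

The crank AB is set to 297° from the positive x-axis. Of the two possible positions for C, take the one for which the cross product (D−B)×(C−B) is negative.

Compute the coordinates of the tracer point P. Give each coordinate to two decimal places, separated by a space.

A=(0,0), D=(6.00,0)
B = A + 4.00·(cos297°, sin297°) = (1.8160, -3.5640)
|BD| = 5.4962
circle(B,6.00) ∩ circle(D,6.00): a=2.7481, h=5.3337
  candidates: C₊=(0.4494,2.2783) cross=29.315; C₋=(7.3666,-5.8423) cross=-29.315
  mode - wants cross < 0 → take C=(7.3666,-5.8423) (cross=-29.315)
ex = (C−B)/|BC| = (0.9251,-0.3797); ey = (0.3797,0.9251)
P = B + -2.05·ex + 3.12·ey = (1.1042,0.1007)

1.10 0.10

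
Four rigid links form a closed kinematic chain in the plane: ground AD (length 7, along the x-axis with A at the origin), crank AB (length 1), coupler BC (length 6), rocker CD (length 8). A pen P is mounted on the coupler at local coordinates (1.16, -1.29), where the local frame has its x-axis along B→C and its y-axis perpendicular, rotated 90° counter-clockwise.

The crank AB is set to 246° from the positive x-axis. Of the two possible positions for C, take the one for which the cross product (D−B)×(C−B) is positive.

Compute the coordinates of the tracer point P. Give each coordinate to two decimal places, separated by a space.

A=(0,0), D=(7.00,0)
B = A + 1.00·(cos246°, sin246°) = (-0.4067, -0.9135)
|BD| = 7.4629
circle(B,6.00) ∩ circle(D,8.00): a=1.8555, h=5.7059
  candidates: C₊=(0.7363,4.9766) cross=42.582; C₋=(2.1333,-6.3494) cross=-42.582
  mode + wants cross > 0 → take C=(0.7363,4.9766) (cross=42.582)
ex = (C−B)/|BC| = (0.1905,0.9817); ey = (-0.9817,0.1905)
P = B + 1.16·ex + -1.29·ey = (1.0806,-0.0205)

1.08 -0.02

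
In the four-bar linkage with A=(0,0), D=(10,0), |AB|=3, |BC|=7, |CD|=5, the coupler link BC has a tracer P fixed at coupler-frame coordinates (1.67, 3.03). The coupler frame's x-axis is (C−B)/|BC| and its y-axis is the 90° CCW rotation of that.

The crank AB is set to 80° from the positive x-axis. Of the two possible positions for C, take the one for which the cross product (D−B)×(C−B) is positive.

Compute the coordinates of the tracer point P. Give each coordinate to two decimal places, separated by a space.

A=(0,0), D=(10.00,0)
B = A + 3.00·(cos80°, sin80°) = (0.5209, 2.9544)
|BD| = 9.9288
circle(B,7.00) ∩ circle(D,5.00): a=6.1730, h=3.3006
  candidates: C₊=(7.3965,4.2687) cross=32.771; C₋=(5.4322,-2.0335) cross=-32.771
  mode + wants cross > 0 → take C=(7.3965,4.2687) (cross=32.771)
ex = (C−B)/|BC| = (0.9822,0.1878); ey = (-0.1878,0.9822)
P = B + 1.67·ex + 3.03·ey = (1.5924,6.2441)

1.59 6.24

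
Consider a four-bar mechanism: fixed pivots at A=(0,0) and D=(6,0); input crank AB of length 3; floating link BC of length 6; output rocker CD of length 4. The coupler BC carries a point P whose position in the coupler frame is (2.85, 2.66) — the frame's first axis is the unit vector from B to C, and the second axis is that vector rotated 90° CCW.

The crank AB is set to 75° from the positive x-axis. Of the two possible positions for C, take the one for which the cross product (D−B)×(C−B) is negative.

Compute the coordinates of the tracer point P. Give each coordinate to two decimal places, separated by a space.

4.31 1.25

A=(0,0), D=(6.00,0)
B = A + 3.00·(cos75°, sin75°) = (0.7765, 2.8978)
|BD| = 5.9735
circle(B,6.00) ∩ circle(D,4.00): a=4.6608, h=3.7785
  candidates: C₊=(6.6851,3.9409) cross=22.571; C₋=(3.0192,-2.6673) cross=-22.571
  mode - wants cross < 0 → take C=(3.0192,-2.6673) (cross=-22.571)
ex = (C−B)/|BC| = (0.3738,-0.9275); ey = (0.9275,0.3738)
P = B + 2.85·ex + 2.66·ey = (4.3089,1.2486)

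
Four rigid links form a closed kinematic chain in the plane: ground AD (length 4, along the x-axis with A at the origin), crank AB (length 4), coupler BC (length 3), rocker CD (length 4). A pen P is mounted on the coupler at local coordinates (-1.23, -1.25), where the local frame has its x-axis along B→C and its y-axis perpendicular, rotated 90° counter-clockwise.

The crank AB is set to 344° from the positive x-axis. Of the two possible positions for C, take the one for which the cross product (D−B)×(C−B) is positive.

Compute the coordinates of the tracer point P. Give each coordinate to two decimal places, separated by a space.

A=(0,0), D=(4.00,0)
B = A + 4.00·(cos344°, sin344°) = (3.8450, -1.1025)
|BD| = 1.1134
circle(B,3.00) ∩ circle(D,4.00): a=-2.5869, h=1.5192
  candidates: C₊=(1.9806,-3.4528) cross=1.691; C₋=(4.9895,-3.8757) cross=-1.691
  mode + wants cross > 0 → take C=(1.9806,-3.4528) (cross=1.691)
ex = (C−B)/|BC| = (-0.6215,-0.7834); ey = (0.7834,-0.6215)
P = B + -1.23·ex + -1.25·ey = (3.6302,0.6379)

3.63 0.64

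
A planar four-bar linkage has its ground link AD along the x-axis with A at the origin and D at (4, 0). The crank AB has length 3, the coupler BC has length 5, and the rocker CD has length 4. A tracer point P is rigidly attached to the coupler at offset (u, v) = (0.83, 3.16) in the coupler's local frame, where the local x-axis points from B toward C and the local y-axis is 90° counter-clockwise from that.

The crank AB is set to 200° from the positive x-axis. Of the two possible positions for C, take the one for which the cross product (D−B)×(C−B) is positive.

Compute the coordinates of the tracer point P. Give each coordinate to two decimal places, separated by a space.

A=(0,0), D=(4.00,0)
B = A + 3.00·(cos200°, sin200°) = (-2.8191, -1.0261)
|BD| = 6.8958
circle(B,5.00) ∩ circle(D,4.00): a=4.1005, h=2.8611
  candidates: C₊=(0.8100,2.4133) cross=19.730; C₋=(1.6615,-3.2452) cross=-19.730
  mode + wants cross > 0 → take C=(0.8100,2.4133) (cross=19.730)
ex = (C−B)/|BC| = (0.7258,0.6879); ey = (-0.6879,0.7258)
P = B + 0.83·ex + 3.16·ey = (-4.3903,1.8385)

-4.39 1.84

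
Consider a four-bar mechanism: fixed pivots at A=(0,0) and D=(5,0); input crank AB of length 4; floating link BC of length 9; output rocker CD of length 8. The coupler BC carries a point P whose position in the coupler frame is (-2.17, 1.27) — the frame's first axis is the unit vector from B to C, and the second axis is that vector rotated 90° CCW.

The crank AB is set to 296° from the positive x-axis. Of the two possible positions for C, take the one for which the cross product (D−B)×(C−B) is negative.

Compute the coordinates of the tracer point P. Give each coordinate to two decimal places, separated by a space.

A=(0,0), D=(5.00,0)
B = A + 4.00·(cos296°, sin296°) = (1.7535, -3.5952)
|BD| = 4.8441
circle(B,9.00) ∩ circle(D,8.00): a=4.1768, h=7.9721
  candidates: C₊=(-1.3640,4.8477) cross=38.618; C₋=(10.4695,-5.8382) cross=-38.618
  mode - wants cross < 0 → take C=(10.4695,-5.8382) (cross=-38.618)
ex = (C−B)/|BC| = (0.9684,-0.2492); ey = (0.2492,0.9684)
P = B + -2.17·ex + 1.27·ey = (-0.0315,-1.8244)

-0.03 -1.82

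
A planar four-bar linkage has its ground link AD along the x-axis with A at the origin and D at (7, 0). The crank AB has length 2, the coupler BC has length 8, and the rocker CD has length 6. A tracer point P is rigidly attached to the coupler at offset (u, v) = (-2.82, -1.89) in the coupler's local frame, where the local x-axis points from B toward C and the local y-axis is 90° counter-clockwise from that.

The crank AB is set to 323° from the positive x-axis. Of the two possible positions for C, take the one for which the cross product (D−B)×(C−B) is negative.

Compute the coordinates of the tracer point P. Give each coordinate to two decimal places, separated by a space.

A=(0,0), D=(7.00,0)
B = A + 2.00·(cos323°, sin323°) = (1.5973, -1.2036)
|BD| = 5.5352
circle(B,8.00) ∩ circle(D,6.00): a=5.2969, h=5.9953
  candidates: C₊=(5.4637,5.8000) cross=33.185; C₋=(8.0711,-5.9036) cross=-33.185
  mode - wants cross < 0 → take C=(8.0711,-5.9036) (cross=-33.185)
ex = (C−B)/|BC| = (0.8092,-0.5875); ey = (0.5875,0.8092)
P = B + -2.82·ex + -1.89·ey = (-1.7951,-1.0763)

-1.80 -1.08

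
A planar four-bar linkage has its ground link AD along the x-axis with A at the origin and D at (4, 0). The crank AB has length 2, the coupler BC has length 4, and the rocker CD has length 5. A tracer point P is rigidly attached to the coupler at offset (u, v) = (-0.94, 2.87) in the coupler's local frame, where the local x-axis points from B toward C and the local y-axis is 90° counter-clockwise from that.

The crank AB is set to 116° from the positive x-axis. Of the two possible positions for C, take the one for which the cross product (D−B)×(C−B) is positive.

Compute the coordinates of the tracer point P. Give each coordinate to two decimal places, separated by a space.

A=(0,0), D=(4.00,0)
B = A + 2.00·(cos116°, sin116°) = (-0.8767, 1.7976)
|BD| = 5.1975
circle(B,4.00) ∩ circle(D,5.00): a=1.7329, h=3.6051
  candidates: C₊=(1.9961,4.5809) cross=18.738; C₋=(-0.4976,-2.1844) cross=-18.738
  mode + wants cross > 0 → take C=(1.9961,4.5809) (cross=18.738)
ex = (C−B)/|BC| = (0.7182,0.6958); ey = (-0.6958,0.7182)
P = B + -0.94·ex + 2.87·ey = (-3.5489,3.2048)

-3.55 3.20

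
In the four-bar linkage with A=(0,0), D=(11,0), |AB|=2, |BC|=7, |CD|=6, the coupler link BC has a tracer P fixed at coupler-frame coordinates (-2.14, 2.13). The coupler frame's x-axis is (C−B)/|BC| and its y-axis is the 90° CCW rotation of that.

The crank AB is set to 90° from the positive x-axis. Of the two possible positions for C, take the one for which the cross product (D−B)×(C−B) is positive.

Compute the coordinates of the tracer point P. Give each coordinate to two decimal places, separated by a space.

-2.69 3.37

A=(0,0), D=(11.00,0)
B = A + 2.00·(cos90°, sin90°) = (0.0000, 2.0000)
|BD| = 11.1803
circle(B,7.00) ∩ circle(D,6.00): a=6.1715, h=3.3033
  candidates: C₊=(6.6629,4.1460) cross=36.932; C₋=(5.4811,-2.3540) cross=-36.932
  mode + wants cross > 0 → take C=(6.6629,4.1460) (cross=36.932)
ex = (C−B)/|BC| = (0.9518,0.3066); ey = (-0.3066,0.9518)
P = B + -2.14·ex + 2.13·ey = (-2.6900,3.3714)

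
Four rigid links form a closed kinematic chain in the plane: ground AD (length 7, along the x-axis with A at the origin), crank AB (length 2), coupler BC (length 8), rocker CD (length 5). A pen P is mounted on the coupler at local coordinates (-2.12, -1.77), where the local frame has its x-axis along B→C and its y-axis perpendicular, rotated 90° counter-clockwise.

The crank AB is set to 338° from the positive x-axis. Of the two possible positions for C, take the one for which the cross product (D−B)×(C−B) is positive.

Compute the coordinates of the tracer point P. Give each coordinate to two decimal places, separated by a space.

A=(0,0), D=(7.00,0)
B = A + 2.00·(cos338°, sin338°) = (1.8544, -0.7492)
|BD| = 5.1999
circle(B,8.00) ∩ circle(D,5.00): a=6.3500, h=4.8659
  candidates: C₊=(7.4370,4.9809) cross=25.302; C₋=(8.8392,-4.6494) cross=-25.302
  mode + wants cross > 0 → take C=(7.4370,4.9809) (cross=25.302)
ex = (C−B)/|BC| = (0.6978,0.7163); ey = (-0.7163,0.6978)
P = B + -2.12·ex + -1.77·ey = (1.6427,-3.5028)

1.64 -3.50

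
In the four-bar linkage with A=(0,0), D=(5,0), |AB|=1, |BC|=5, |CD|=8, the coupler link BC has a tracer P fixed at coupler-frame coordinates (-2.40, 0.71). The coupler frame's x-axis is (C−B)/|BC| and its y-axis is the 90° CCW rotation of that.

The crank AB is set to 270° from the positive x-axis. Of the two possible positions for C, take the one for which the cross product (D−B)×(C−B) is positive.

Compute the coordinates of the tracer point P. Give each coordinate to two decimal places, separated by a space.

0.42 -3.47

A=(0,0), D=(5.00,0)
B = A + 1.00·(cos270°, sin270°) = (-0.0000, -1.0000)
|BD| = 5.0990
circle(B,5.00) ∩ circle(D,8.00): a=-1.2748, h=4.8348
  candidates: C₊=(-2.1982,3.4909) cross=24.653; C₋=(-0.3018,-5.9909) cross=-24.653
  mode + wants cross > 0 → take C=(-2.1982,3.4909) (cross=24.653)
ex = (C−B)/|BC| = (-0.4396,0.8982); ey = (-0.8982,-0.4396)
P = B + -2.40·ex + 0.71·ey = (0.4174,-3.4678)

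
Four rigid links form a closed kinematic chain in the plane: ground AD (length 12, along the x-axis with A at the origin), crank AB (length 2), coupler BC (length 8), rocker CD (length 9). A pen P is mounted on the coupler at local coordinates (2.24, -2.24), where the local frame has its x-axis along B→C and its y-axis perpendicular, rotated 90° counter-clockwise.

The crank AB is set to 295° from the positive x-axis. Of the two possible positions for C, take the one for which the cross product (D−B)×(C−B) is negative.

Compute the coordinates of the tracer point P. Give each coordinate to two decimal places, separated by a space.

A=(0,0), D=(12.00,0)
B = A + 2.00·(cos295°, sin295°) = (0.8452, -1.8126)
|BD| = 11.3011
circle(B,8.00) ∩ circle(D,9.00): a=4.8984, h=6.3250
  candidates: C₊=(4.6657,5.2162) cross=71.479; C₋=(6.6947,-7.2701) cross=-71.479
  mode - wants cross < 0 → take C=(6.6947,-7.2701) (cross=-71.479)
ex = (C−B)/|BC| = (0.7312,-0.6822); ey = (0.6822,0.7312)
P = B + 2.24·ex + -2.24·ey = (0.9550,-4.9786)

0.96 -4.98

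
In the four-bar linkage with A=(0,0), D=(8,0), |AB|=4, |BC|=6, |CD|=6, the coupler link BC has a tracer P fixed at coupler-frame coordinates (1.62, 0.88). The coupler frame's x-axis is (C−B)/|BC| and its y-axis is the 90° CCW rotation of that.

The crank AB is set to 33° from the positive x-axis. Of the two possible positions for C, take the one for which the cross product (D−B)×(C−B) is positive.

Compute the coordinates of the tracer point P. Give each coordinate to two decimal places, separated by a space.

A=(0,0), D=(8.00,0)
B = A + 4.00·(cos33°, sin33°) = (3.3547, 2.1786)
|BD| = 5.1308
circle(B,6.00) ∩ circle(D,6.00): a=2.5654, h=5.4239
  candidates: C₊=(7.9804,6.0000) cross=27.829; C₋=(3.3743,-3.8214) cross=-27.829
  mode + wants cross > 0 → take C=(7.9804,6.0000) (cross=27.829)
ex = (C−B)/|BC| = (0.7709,0.6369); ey = (-0.6369,0.7709)
P = B + 1.62·ex + 0.88·ey = (4.0431,3.8888)

4.04 3.89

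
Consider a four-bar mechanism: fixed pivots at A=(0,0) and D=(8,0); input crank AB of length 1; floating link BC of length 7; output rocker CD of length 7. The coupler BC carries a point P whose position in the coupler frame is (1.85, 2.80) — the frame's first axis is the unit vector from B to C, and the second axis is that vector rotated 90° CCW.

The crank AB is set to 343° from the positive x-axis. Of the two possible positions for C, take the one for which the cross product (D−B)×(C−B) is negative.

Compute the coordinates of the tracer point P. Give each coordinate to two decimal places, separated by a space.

A=(0,0), D=(8.00,0)
B = A + 1.00·(cos343°, sin343°) = (0.9563, -0.2924)
|BD| = 7.0498
circle(B,7.00) ∩ circle(D,7.00): a=3.5249, h=6.0477
  candidates: C₊=(4.2273,5.8964) cross=42.635; C₋=(4.7290,-6.1887) cross=-42.635
  mode - wants cross < 0 → take C=(4.7290,-6.1887) (cross=-42.635)
ex = (C−B)/|BC| = (0.5390,-0.8423); ey = (0.8423,0.5390)
P = B + 1.85·ex + 2.80·ey = (4.3119,-0.3416)

4.31 -0.34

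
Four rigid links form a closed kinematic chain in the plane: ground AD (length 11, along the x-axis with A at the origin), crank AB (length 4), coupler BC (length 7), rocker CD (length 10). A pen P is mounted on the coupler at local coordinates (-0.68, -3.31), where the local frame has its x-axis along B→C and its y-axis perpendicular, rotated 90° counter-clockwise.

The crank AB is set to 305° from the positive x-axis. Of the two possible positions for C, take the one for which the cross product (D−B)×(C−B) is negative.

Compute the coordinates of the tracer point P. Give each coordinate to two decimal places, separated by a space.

A=(0,0), D=(11.00,0)
B = A + 4.00·(cos305°, sin305°) = (2.2943, -3.2766)
|BD| = 9.3019
circle(B,7.00) ∩ circle(D,10.00): a=1.9096, h=6.7345
  candidates: C₊=(1.7092,3.6989) cross=62.644; C₋=(6.4537,-8.9068) cross=-62.644
  mode - wants cross < 0 → take C=(6.4537,-8.9068) (cross=-62.644)
ex = (C−B)/|BC| = (0.5942,-0.8043); ey = (0.8043,0.5942)
P = B + -0.68·ex + -3.31·ey = (-0.7720,-4.6965)

-0.77 -4.70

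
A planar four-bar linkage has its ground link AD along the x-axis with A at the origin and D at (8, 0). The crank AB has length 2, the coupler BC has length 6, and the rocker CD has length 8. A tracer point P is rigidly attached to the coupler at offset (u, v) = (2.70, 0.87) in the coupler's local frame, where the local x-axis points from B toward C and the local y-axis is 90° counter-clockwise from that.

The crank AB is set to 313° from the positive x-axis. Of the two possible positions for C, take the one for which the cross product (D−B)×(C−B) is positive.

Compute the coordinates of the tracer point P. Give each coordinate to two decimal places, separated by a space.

0.52 1.24

A=(0,0), D=(8.00,0)
B = A + 2.00·(cos313°, sin313°) = (1.3640, -1.4627)
|BD| = 6.7953
circle(B,6.00) ∩ circle(D,8.00): a=1.3374, h=5.8490
  candidates: C₊=(1.4110,4.5371) cross=39.746; C₋=(3.9291,-6.8868) cross=-39.746
  mode + wants cross > 0 → take C=(1.4110,4.5371) (cross=39.746)
ex = (C−B)/|BC| = (0.0078,1.0000); ey = (-1.0000,0.0078)
P = B + 2.70·ex + 0.87·ey = (0.5152,1.2440)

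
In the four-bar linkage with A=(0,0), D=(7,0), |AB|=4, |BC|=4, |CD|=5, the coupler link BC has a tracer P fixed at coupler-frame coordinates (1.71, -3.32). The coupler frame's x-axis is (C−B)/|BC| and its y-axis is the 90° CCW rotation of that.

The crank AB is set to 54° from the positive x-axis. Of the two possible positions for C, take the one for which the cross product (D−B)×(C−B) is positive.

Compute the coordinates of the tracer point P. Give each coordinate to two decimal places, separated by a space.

A=(0,0), D=(7.00,0)
B = A + 4.00·(cos54°, sin54°) = (2.3511, 3.2361)
|BD| = 5.6643
circle(B,4.00) ∩ circle(D,5.00): a=2.0377, h=3.4421
  candidates: C₊=(5.9900,4.8969) cross=19.497; C₋=(2.0570,-0.7531) cross=-19.497
  mode + wants cross > 0 → take C=(5.9900,4.8969) (cross=19.497)
ex = (C−B)/|BC| = (0.9097,0.4152); ey = (-0.4152,0.9097)
P = B + 1.71·ex + -3.32·ey = (5.2853,0.9258)

5.29 0.93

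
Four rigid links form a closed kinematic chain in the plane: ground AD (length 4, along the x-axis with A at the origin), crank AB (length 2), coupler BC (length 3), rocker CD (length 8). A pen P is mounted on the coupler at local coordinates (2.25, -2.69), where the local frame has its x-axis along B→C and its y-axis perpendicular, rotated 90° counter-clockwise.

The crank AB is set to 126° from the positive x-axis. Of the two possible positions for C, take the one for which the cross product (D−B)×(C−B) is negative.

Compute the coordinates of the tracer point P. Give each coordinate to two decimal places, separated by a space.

-4.23 3.34

A=(0,0), D=(4.00,0)
B = A + 2.00·(cos126°, sin126°) = (-1.1756, 1.6180)
|BD| = 5.4226
circle(B,3.00) ∩ circle(D,8.00): a=-2.3601, h=1.8520
  candidates: C₊=(-2.8755,4.0899) cross=10.043; C₋=(-3.9808,0.5546) cross=-10.043
  mode - wants cross < 0 → take C=(-3.9808,0.5546) (cross=-10.043)
ex = (C−B)/|BC| = (-0.9351,-0.3545); ey = (0.3545,-0.9351)
P = B + 2.25·ex + -2.69·ey = (-4.2330,3.3358)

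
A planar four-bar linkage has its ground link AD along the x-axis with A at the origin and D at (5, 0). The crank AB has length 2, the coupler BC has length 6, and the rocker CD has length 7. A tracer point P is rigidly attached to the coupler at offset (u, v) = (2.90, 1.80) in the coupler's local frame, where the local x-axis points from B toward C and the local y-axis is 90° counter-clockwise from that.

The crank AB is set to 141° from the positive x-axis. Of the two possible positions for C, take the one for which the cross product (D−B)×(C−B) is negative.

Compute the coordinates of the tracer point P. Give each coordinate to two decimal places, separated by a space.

0.82 -1.19

A=(0,0), D=(5.00,0)
B = A + 2.00·(cos141°, sin141°) = (-1.5543, 1.2586)
|BD| = 6.6740
circle(B,6.00) ∩ circle(D,7.00): a=2.3631, h=5.5150
  candidates: C₊=(1.8065,6.2291) cross=36.808; C₋=(-0.2737,-4.6031) cross=-36.808
  mode - wants cross < 0 → take C=(-0.2737,-4.6031) (cross=-36.808)
ex = (C−B)/|BC| = (0.2134,-0.9770); ey = (0.9770,0.2134)
P = B + 2.90·ex + 1.80·ey = (0.8232,-1.1903)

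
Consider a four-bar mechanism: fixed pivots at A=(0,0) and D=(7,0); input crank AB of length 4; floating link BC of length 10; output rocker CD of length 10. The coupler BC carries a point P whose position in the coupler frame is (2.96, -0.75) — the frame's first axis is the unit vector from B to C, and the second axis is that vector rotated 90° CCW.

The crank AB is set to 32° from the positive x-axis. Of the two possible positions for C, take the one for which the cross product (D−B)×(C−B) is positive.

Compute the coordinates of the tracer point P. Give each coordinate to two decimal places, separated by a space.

A=(0,0), D=(7.00,0)
B = A + 4.00·(cos32°, sin32°) = (3.3922, 2.1197)
|BD| = 4.1844
circle(B,10.00) ∩ circle(D,10.00): a=2.0922, h=9.7787
  candidates: C₊=(10.1496,9.4910) cross=40.918; C₋=(0.2426,-7.3714) cross=-40.918
  mode + wants cross > 0 → take C=(10.1496,9.4910) (cross=40.918)
ex = (C−B)/|BC| = (0.6757,0.7371); ey = (-0.7371,0.6757)
P = B + 2.96·ex + -0.75·ey = (5.9452,3.7948)

5.95 3.79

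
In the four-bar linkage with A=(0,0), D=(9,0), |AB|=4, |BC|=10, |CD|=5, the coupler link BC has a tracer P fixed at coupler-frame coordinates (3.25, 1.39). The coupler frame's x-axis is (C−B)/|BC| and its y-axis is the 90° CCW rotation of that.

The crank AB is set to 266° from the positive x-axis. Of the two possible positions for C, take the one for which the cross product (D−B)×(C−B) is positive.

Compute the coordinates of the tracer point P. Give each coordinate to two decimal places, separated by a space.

0.62 -0.57

A=(0,0), D=(9.00,0)
B = A + 4.00·(cos266°, sin266°) = (-0.2790, -3.9903)
|BD| = 10.1006
circle(B,10.00) ∩ circle(D,5.00): a=8.7630, h=4.8177
  candidates: C₊=(5.8679,3.8974) cross=48.662; C₋=(9.6744,-4.9543) cross=-48.662
  mode + wants cross > 0 → take C=(5.8679,3.8974) (cross=48.662)
ex = (C−B)/|BC| = (0.6147,0.7888); ey = (-0.7888,0.6147)
P = B + 3.25·ex + 1.39·ey = (0.6223,-0.5723)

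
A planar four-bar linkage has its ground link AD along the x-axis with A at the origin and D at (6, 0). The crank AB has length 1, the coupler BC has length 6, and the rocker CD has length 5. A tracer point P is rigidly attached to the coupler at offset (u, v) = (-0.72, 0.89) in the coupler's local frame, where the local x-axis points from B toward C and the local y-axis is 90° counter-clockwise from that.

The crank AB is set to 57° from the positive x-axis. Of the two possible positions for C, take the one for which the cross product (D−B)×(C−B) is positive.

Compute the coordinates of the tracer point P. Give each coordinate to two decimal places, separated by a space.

A=(0,0), D=(6.00,0)
B = A + 1.00·(cos57°, sin57°) = (0.5446, 0.8387)
|BD| = 5.5195
circle(B,6.00) ∩ circle(D,5.00): a=3.7562, h=4.6788
  candidates: C₊=(4.9682,4.8924) cross=25.824; C₋=(3.5463,-4.3565) cross=-25.824
  mode + wants cross > 0 → take C=(4.9682,4.8924) (cross=25.824)
ex = (C−B)/|BC| = (0.7373,0.6756); ey = (-0.6756,0.7373)
P = B + -0.72·ex + 0.89·ey = (-0.5875,1.0084)

-0.59 1.01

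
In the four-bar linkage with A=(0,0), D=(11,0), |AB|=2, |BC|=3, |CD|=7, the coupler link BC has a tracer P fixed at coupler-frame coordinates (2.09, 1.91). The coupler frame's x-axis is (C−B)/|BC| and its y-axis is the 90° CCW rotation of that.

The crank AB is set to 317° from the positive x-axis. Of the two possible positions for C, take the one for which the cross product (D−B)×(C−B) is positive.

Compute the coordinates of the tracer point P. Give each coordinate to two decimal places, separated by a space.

2.22 1.36

A=(0,0), D=(11.00,0)
B = A + 2.00·(cos317°, sin317°) = (1.4627, -1.3640)
|BD| = 9.6343
circle(B,3.00) ∩ circle(D,7.00): a=2.7413, h=1.2188
  candidates: C₊=(4.0038,0.2306) cross=11.742; C₋=(4.3489,-2.1824) cross=-11.742
  mode + wants cross > 0 → take C=(4.0038,0.2306) (cross=11.742)
ex = (C−B)/|BC| = (0.8470,0.5315); ey = (-0.5315,0.8470)
P = B + 2.09·ex + 1.91·ey = (2.2178,1.3648)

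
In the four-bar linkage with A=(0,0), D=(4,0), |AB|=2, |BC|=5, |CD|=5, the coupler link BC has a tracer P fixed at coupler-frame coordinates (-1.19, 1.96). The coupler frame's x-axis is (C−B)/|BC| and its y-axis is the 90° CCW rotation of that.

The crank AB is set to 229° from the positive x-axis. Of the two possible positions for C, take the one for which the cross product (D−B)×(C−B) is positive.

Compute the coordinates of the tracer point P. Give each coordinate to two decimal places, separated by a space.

-3.54 -2.05

A=(0,0), D=(4.00,0)
B = A + 2.00·(cos229°, sin229°) = (-1.3121, -1.5094)
|BD| = 5.5224
circle(B,5.00) ∩ circle(D,5.00): a=2.7612, h=4.1684
  candidates: C₊=(0.2046,3.2550) cross=23.020; C₋=(2.4833,-4.7644) cross=-23.020
  mode + wants cross > 0 → take C=(0.2046,3.2550) (cross=23.020)
ex = (C−B)/|BC| = (0.3033,0.9529); ey = (-0.9529,0.3033)
P = B + -1.19·ex + 1.96·ey = (-3.5407,-2.0488)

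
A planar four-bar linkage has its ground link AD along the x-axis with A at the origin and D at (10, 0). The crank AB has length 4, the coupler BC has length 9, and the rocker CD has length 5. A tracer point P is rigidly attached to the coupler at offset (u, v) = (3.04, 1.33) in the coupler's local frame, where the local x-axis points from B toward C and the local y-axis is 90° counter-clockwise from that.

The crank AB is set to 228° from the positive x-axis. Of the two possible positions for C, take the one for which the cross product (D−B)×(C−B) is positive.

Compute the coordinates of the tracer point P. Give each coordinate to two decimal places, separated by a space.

A=(0,0), D=(10.00,0)
B = A + 4.00·(cos228°, sin228°) = (-2.6765, -2.9726)
|BD| = 13.0204
circle(B,9.00) ∩ circle(D,5.00): a=8.6607, h=2.4480
  candidates: C₊=(5.1965,1.3880) cross=31.874; C₋=(6.3143,-3.3787) cross=-31.874
  mode + wants cross > 0 → take C=(5.1965,1.3880) (cross=31.874)
ex = (C−B)/|BC| = (0.8748,0.4845); ey = (-0.4845,0.8748)
P = B + 3.04·ex + 1.33·ey = (-0.6616,-0.3362)

-0.66 -0.34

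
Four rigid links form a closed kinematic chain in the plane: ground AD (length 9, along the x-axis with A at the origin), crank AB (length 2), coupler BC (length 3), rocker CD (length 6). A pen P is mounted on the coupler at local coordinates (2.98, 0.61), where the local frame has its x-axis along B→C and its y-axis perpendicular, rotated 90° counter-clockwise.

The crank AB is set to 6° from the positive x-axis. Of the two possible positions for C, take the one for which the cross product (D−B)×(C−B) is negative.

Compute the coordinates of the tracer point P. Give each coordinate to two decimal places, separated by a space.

A=(0,0), D=(9.00,0)
B = A + 2.00·(cos6°, sin6°) = (1.9890, 0.2091)
|BD| = 7.0141
circle(B,3.00) ∩ circle(D,6.00): a=1.5823, h=2.5488
  candidates: C₊=(3.6466,2.7095) cross=17.877; C₋=(3.4947,-2.3857) cross=-17.877
  mode - wants cross < 0 → take C=(3.4947,-2.3857) (cross=-17.877)
ex = (C−B)/|BC| = (0.5019,-0.8649); ey = (0.8649,0.5019)
P = B + 2.98·ex + 0.61·ey = (4.0123,-2.0623)

4.01 -2.06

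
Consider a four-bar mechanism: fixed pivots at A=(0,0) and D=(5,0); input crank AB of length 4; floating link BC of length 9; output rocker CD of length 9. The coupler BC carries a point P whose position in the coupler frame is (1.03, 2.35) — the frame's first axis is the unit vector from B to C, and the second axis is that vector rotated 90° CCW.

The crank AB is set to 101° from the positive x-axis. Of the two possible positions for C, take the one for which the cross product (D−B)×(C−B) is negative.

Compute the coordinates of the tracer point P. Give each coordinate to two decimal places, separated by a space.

A=(0,0), D=(5.00,0)
B = A + 4.00·(cos101°, sin101°) = (-0.7632, 3.9265)
|BD| = 6.9737
circle(B,9.00) ∩ circle(D,9.00): a=3.4868, h=8.2971
  candidates: C₊=(6.7900,8.8202) cross=57.861; C₋=(-2.5533,-4.8937) cross=-57.861
  mode - wants cross < 0 → take C=(-2.5533,-4.8937) (cross=-57.861)
ex = (C−B)/|BC| = (-0.1989,-0.9800); ey = (0.9800,-0.1989)
P = B + 1.03·ex + 2.35·ey = (1.3350,2.4497)

1.33 2.45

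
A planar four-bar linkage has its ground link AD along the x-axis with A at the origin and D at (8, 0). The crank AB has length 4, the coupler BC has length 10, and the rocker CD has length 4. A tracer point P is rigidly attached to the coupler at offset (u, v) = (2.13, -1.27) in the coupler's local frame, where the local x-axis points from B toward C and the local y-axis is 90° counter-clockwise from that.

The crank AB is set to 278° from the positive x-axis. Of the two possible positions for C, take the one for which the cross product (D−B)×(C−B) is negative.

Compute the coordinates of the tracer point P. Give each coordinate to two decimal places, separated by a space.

A=(0,0), D=(8.00,0)
B = A + 4.00·(cos278°, sin278°) = (0.5567, -3.9611)
|BD| = 8.4317
circle(B,10.00) ∩ circle(D,4.00): a=9.1971, h=3.9261
  candidates: C₊=(6.8313,3.8254) cross=33.103; C₋=(10.5201,-3.1063) cross=-33.103
  mode - wants cross < 0 → take C=(10.5201,-3.1063) (cross=-33.103)
ex = (C−B)/|BC| = (0.9963,0.0855); ey = (-0.0855,0.9963)
P = B + 2.13·ex + -1.27·ey = (2.7875,-5.0444)

2.79 -5.04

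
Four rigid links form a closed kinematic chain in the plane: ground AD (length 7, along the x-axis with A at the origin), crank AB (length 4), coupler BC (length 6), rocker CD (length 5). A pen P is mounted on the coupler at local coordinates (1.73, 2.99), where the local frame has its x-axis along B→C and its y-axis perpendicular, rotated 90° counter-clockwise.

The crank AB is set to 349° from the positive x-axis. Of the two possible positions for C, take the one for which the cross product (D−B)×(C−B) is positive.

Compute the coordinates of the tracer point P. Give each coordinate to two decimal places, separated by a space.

A=(0,0), D=(7.00,0)
B = A + 4.00·(cos349°, sin349°) = (3.9265, -0.7632)
|BD| = 3.1668
circle(B,6.00) ∩ circle(D,5.00): a=3.3202, h=4.9976
  candidates: C₊=(5.9443,4.8873) cross=15.827; C₋=(8.3533,-4.8134) cross=-15.827
  mode + wants cross > 0 → take C=(5.9443,4.8873) (cross=15.827)
ex = (C−B)/|BC| = (0.3363,0.9418); ey = (-0.9418,0.3363)
P = B + 1.73·ex + 2.99·ey = (1.6925,1.8715)

1.69 1.87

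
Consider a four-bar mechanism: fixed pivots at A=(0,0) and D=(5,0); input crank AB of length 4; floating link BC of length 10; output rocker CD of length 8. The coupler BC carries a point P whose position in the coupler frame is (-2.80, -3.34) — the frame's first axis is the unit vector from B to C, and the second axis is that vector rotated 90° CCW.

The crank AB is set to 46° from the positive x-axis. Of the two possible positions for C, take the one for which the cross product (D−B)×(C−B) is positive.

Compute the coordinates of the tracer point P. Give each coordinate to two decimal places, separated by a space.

A=(0,0), D=(5.00,0)
B = A + 4.00·(cos46°, sin46°) = (2.7786, 2.8774)
|BD| = 3.6351
circle(B,10.00) ∩ circle(D,8.00): a=6.7693, h=7.3605
  candidates: C₊=(12.7416,2.0170) cross=26.756; C₋=(1.0891,-6.9789) cross=-26.756
  mode + wants cross > 0 → take C=(12.7416,2.0170) (cross=26.756)
ex = (C−B)/|BC| = (0.9963,-0.0860); ey = (0.0860,0.9963)
P = B + -2.80·ex + -3.34·ey = (-0.2983,-0.2094)

-0.30 -0.21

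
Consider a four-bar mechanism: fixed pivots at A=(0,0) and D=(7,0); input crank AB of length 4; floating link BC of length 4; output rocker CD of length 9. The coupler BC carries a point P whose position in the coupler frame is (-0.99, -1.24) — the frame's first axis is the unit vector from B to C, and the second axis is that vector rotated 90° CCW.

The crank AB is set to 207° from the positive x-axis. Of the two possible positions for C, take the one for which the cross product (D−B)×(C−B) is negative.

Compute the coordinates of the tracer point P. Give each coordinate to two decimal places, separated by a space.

-5.14 -2.00

A=(0,0), D=(7.00,0)
B = A + 4.00·(cos207°, sin207°) = (-3.5640, -1.8160)
|BD| = 10.7190
circle(B,4.00) ∩ circle(D,9.00): a=2.3275, h=3.2531
  candidates: C₊=(-1.8213,1.7845) cross=34.870; C₋=(-0.7191,-4.6278) cross=-34.870
  mode - wants cross < 0 → take C=(-0.7191,-4.6278) (cross=-34.870)
ex = (C−B)/|BC| = (0.7112,-0.7029); ey = (0.7029,0.7112)
P = B + -0.99·ex + -1.24·ey = (-5.1398,-2.0020)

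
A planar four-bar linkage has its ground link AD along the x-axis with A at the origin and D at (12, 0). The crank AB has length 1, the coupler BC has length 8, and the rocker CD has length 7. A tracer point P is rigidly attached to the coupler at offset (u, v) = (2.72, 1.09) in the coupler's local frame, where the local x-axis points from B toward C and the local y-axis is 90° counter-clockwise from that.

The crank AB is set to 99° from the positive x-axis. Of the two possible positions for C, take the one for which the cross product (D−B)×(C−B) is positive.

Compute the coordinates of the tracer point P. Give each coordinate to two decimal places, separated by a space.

A=(0,0), D=(12.00,0)
B = A + 1.00·(cos99°, sin99°) = (-0.1564, 0.9877)
|BD| = 12.1965
circle(B,8.00) ∩ circle(D,7.00): a=6.7132, h=4.3512
  candidates: C₊=(6.8871,4.7810) cross=53.070; C₋=(6.1823,-3.8929) cross=-53.070
  mode + wants cross > 0 → take C=(6.8871,4.7810) (cross=53.070)
ex = (C−B)/|BC| = (0.8804,0.4742); ey = (-0.4742,0.8804)
P = B + 2.72·ex + 1.09·ey = (1.7215,3.2371)

1.72 3.24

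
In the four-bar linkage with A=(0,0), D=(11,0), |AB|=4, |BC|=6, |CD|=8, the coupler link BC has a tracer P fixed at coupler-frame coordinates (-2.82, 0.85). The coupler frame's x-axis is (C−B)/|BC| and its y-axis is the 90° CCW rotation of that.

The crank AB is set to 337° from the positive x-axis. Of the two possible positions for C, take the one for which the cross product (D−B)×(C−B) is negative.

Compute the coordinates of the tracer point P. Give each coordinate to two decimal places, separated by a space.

3.00 1.30

A=(0,0), D=(11.00,0)
B = A + 4.00·(cos337°, sin337°) = (3.6820, -1.5629)
|BD| = 7.4830
circle(B,6.00) ∩ circle(D,8.00): a=1.8706, h=5.7009
  candidates: C₊=(4.3207,4.4030) cross=42.660; C₋=(6.7021,-6.7474) cross=-42.660
  mode - wants cross < 0 → take C=(6.7021,-6.7474) (cross=-42.660)
ex = (C−B)/|BC| = (0.5033,-0.8641); ey = (0.8641,0.5033)
P = B + -2.82·ex + 0.85·ey = (2.9971,1.3016)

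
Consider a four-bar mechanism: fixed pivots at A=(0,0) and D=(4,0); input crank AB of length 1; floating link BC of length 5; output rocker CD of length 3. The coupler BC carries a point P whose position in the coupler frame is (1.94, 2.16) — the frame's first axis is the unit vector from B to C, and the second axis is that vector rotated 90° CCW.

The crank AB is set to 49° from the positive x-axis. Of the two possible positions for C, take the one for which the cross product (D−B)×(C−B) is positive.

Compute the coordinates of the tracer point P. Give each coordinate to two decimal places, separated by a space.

A=(0,0), D=(4.00,0)
B = A + 1.00·(cos49°, sin49°) = (0.6561, 0.7547)
|BD| = 3.4281
circle(B,5.00) ∩ circle(D,3.00): a=4.0477, h=2.9353
  candidates: C₊=(5.2507,2.7269) cross=10.062; C₋=(3.9582,-2.9997) cross=-10.062
  mode + wants cross > 0 → take C=(5.2507,2.7269) (cross=10.062)
ex = (C−B)/|BC| = (0.9189,0.3944); ey = (-0.3944,0.9189)
P = B + 1.94·ex + 2.16·ey = (1.5868,3.5048)

1.59 3.50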